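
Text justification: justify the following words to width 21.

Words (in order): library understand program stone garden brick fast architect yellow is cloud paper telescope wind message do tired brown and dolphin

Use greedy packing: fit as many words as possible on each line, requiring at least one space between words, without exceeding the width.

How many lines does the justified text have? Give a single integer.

Line 1: ['library', 'understand'] (min_width=18, slack=3)
Line 2: ['program', 'stone', 'garden'] (min_width=20, slack=1)
Line 3: ['brick', 'fast', 'architect'] (min_width=20, slack=1)
Line 4: ['yellow', 'is', 'cloud', 'paper'] (min_width=21, slack=0)
Line 5: ['telescope', 'wind'] (min_width=14, slack=7)
Line 6: ['message', 'do', 'tired'] (min_width=16, slack=5)
Line 7: ['brown', 'and', 'dolphin'] (min_width=17, slack=4)
Total lines: 7

Answer: 7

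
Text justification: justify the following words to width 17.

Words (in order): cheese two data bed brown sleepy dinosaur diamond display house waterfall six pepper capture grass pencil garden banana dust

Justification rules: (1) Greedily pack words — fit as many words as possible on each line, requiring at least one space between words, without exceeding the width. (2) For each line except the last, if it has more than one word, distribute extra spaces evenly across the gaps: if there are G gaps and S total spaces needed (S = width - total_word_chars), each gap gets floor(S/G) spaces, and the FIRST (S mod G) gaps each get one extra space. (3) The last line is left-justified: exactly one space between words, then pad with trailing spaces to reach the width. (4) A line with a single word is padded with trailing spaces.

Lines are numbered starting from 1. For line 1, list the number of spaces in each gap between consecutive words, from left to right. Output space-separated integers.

Line 1: ['cheese', 'two', 'data'] (min_width=15, slack=2)
Line 2: ['bed', 'brown', 'sleepy'] (min_width=16, slack=1)
Line 3: ['dinosaur', 'diamond'] (min_width=16, slack=1)
Line 4: ['display', 'house'] (min_width=13, slack=4)
Line 5: ['waterfall', 'six'] (min_width=13, slack=4)
Line 6: ['pepper', 'capture'] (min_width=14, slack=3)
Line 7: ['grass', 'pencil'] (min_width=12, slack=5)
Line 8: ['garden', 'banana'] (min_width=13, slack=4)
Line 9: ['dust'] (min_width=4, slack=13)

Answer: 2 2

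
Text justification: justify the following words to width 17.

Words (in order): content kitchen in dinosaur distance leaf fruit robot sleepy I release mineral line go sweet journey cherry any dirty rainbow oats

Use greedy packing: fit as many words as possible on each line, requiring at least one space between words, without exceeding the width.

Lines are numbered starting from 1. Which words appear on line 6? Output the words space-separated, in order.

Answer: mineral line go

Derivation:
Line 1: ['content', 'kitchen'] (min_width=15, slack=2)
Line 2: ['in', 'dinosaur'] (min_width=11, slack=6)
Line 3: ['distance', 'leaf'] (min_width=13, slack=4)
Line 4: ['fruit', 'robot'] (min_width=11, slack=6)
Line 5: ['sleepy', 'I', 'release'] (min_width=16, slack=1)
Line 6: ['mineral', 'line', 'go'] (min_width=15, slack=2)
Line 7: ['sweet', 'journey'] (min_width=13, slack=4)
Line 8: ['cherry', 'any', 'dirty'] (min_width=16, slack=1)
Line 9: ['rainbow', 'oats'] (min_width=12, slack=5)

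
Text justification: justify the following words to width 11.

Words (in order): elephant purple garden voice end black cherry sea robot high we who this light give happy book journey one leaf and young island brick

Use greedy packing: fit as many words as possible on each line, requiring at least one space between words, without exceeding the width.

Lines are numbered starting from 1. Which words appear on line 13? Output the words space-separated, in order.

Line 1: ['elephant'] (min_width=8, slack=3)
Line 2: ['purple'] (min_width=6, slack=5)
Line 3: ['garden'] (min_width=6, slack=5)
Line 4: ['voice', 'end'] (min_width=9, slack=2)
Line 5: ['black'] (min_width=5, slack=6)
Line 6: ['cherry', 'sea'] (min_width=10, slack=1)
Line 7: ['robot', 'high'] (min_width=10, slack=1)
Line 8: ['we', 'who', 'this'] (min_width=11, slack=0)
Line 9: ['light', 'give'] (min_width=10, slack=1)
Line 10: ['happy', 'book'] (min_width=10, slack=1)
Line 11: ['journey', 'one'] (min_width=11, slack=0)
Line 12: ['leaf', 'and'] (min_width=8, slack=3)
Line 13: ['young'] (min_width=5, slack=6)
Line 14: ['island'] (min_width=6, slack=5)
Line 15: ['brick'] (min_width=5, slack=6)

Answer: young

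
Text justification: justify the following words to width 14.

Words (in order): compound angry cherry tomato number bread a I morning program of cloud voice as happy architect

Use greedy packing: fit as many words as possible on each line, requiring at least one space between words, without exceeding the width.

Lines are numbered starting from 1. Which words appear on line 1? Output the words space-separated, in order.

Line 1: ['compound', 'angry'] (min_width=14, slack=0)
Line 2: ['cherry', 'tomato'] (min_width=13, slack=1)
Line 3: ['number', 'bread', 'a'] (min_width=14, slack=0)
Line 4: ['I', 'morning'] (min_width=9, slack=5)
Line 5: ['program', 'of'] (min_width=10, slack=4)
Line 6: ['cloud', 'voice', 'as'] (min_width=14, slack=0)
Line 7: ['happy'] (min_width=5, slack=9)
Line 8: ['architect'] (min_width=9, slack=5)

Answer: compound angry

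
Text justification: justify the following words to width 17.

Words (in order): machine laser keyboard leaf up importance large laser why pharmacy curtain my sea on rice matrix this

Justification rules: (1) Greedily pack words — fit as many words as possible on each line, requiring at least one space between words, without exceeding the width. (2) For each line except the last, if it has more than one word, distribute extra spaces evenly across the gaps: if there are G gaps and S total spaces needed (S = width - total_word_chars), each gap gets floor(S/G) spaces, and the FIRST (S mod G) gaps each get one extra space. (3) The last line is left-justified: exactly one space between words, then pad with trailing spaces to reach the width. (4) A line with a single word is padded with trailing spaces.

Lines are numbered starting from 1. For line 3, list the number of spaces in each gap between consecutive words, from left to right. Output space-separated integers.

Answer: 2

Derivation:
Line 1: ['machine', 'laser'] (min_width=13, slack=4)
Line 2: ['keyboard', 'leaf', 'up'] (min_width=16, slack=1)
Line 3: ['importance', 'large'] (min_width=16, slack=1)
Line 4: ['laser', 'why'] (min_width=9, slack=8)
Line 5: ['pharmacy', 'curtain'] (min_width=16, slack=1)
Line 6: ['my', 'sea', 'on', 'rice'] (min_width=14, slack=3)
Line 7: ['matrix', 'this'] (min_width=11, slack=6)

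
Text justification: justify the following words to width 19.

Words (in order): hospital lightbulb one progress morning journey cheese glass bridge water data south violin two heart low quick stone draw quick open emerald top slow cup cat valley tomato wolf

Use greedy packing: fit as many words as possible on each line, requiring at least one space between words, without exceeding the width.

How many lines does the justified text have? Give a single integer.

Line 1: ['hospital', 'lightbulb'] (min_width=18, slack=1)
Line 2: ['one', 'progress'] (min_width=12, slack=7)
Line 3: ['morning', 'journey'] (min_width=15, slack=4)
Line 4: ['cheese', 'glass', 'bridge'] (min_width=19, slack=0)
Line 5: ['water', 'data', 'south'] (min_width=16, slack=3)
Line 6: ['violin', 'two', 'heart'] (min_width=16, slack=3)
Line 7: ['low', 'quick', 'stone'] (min_width=15, slack=4)
Line 8: ['draw', 'quick', 'open'] (min_width=15, slack=4)
Line 9: ['emerald', 'top', 'slow'] (min_width=16, slack=3)
Line 10: ['cup', 'cat', 'valley'] (min_width=14, slack=5)
Line 11: ['tomato', 'wolf'] (min_width=11, slack=8)
Total lines: 11

Answer: 11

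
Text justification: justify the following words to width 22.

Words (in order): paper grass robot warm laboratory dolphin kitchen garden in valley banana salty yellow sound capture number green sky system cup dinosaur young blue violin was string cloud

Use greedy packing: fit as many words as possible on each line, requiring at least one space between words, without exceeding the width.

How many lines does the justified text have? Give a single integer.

Line 1: ['paper', 'grass', 'robot', 'warm'] (min_width=22, slack=0)
Line 2: ['laboratory', 'dolphin'] (min_width=18, slack=4)
Line 3: ['kitchen', 'garden', 'in'] (min_width=17, slack=5)
Line 4: ['valley', 'banana', 'salty'] (min_width=19, slack=3)
Line 5: ['yellow', 'sound', 'capture'] (min_width=20, slack=2)
Line 6: ['number', 'green', 'sky'] (min_width=16, slack=6)
Line 7: ['system', 'cup', 'dinosaur'] (min_width=19, slack=3)
Line 8: ['young', 'blue', 'violin', 'was'] (min_width=21, slack=1)
Line 9: ['string', 'cloud'] (min_width=12, slack=10)
Total lines: 9

Answer: 9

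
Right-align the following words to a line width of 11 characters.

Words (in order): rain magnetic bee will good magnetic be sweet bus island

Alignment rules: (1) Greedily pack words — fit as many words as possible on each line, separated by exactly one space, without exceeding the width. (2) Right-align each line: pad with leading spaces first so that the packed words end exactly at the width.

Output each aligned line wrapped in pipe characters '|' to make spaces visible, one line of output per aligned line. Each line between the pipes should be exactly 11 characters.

Line 1: ['rain'] (min_width=4, slack=7)
Line 2: ['magnetic'] (min_width=8, slack=3)
Line 3: ['bee', 'will'] (min_width=8, slack=3)
Line 4: ['good'] (min_width=4, slack=7)
Line 5: ['magnetic', 'be'] (min_width=11, slack=0)
Line 6: ['sweet', 'bus'] (min_width=9, slack=2)
Line 7: ['island'] (min_width=6, slack=5)

Answer: |       rain|
|   magnetic|
|   bee will|
|       good|
|magnetic be|
|  sweet bus|
|     island|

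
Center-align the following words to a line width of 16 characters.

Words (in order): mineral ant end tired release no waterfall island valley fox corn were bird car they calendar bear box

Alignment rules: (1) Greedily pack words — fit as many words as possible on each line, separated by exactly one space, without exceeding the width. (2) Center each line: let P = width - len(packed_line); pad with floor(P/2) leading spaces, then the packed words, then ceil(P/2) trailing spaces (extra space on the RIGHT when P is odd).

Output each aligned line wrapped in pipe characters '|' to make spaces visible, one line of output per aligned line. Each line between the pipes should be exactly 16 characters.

Line 1: ['mineral', 'ant', 'end'] (min_width=15, slack=1)
Line 2: ['tired', 'release', 'no'] (min_width=16, slack=0)
Line 3: ['waterfall', 'island'] (min_width=16, slack=0)
Line 4: ['valley', 'fox', 'corn'] (min_width=15, slack=1)
Line 5: ['were', 'bird', 'car'] (min_width=13, slack=3)
Line 6: ['they', 'calendar'] (min_width=13, slack=3)
Line 7: ['bear', 'box'] (min_width=8, slack=8)

Answer: |mineral ant end |
|tired release no|
|waterfall island|
|valley fox corn |
| were bird car  |
| they calendar  |
|    bear box    |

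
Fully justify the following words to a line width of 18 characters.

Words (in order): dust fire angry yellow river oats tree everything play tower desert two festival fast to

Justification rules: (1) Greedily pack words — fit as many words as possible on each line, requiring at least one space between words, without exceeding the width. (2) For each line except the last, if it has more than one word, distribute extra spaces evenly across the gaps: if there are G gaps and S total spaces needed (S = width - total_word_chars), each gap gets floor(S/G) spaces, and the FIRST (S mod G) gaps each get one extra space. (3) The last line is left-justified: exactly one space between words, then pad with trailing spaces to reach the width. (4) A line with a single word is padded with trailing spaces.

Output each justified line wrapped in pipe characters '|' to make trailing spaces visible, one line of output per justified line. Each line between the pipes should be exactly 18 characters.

Line 1: ['dust', 'fire', 'angry'] (min_width=15, slack=3)
Line 2: ['yellow', 'river', 'oats'] (min_width=17, slack=1)
Line 3: ['tree', 'everything'] (min_width=15, slack=3)
Line 4: ['play', 'tower', 'desert'] (min_width=17, slack=1)
Line 5: ['two', 'festival', 'fast'] (min_width=17, slack=1)
Line 6: ['to'] (min_width=2, slack=16)

Answer: |dust   fire  angry|
|yellow  river oats|
|tree    everything|
|play  tower desert|
|two  festival fast|
|to                |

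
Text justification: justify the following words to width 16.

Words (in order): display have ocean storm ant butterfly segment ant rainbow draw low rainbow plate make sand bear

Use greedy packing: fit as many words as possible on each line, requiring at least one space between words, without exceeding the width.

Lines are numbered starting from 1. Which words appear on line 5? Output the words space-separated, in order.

Line 1: ['display', 'have'] (min_width=12, slack=4)
Line 2: ['ocean', 'storm', 'ant'] (min_width=15, slack=1)
Line 3: ['butterfly'] (min_width=9, slack=7)
Line 4: ['segment', 'ant'] (min_width=11, slack=5)
Line 5: ['rainbow', 'draw', 'low'] (min_width=16, slack=0)
Line 6: ['rainbow', 'plate'] (min_width=13, slack=3)
Line 7: ['make', 'sand', 'bear'] (min_width=14, slack=2)

Answer: rainbow draw low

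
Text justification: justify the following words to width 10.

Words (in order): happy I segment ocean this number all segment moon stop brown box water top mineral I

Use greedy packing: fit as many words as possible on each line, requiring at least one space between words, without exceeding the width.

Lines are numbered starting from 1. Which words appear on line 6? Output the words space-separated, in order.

Answer: moon stop

Derivation:
Line 1: ['happy', 'I'] (min_width=7, slack=3)
Line 2: ['segment'] (min_width=7, slack=3)
Line 3: ['ocean', 'this'] (min_width=10, slack=0)
Line 4: ['number', 'all'] (min_width=10, slack=0)
Line 5: ['segment'] (min_width=7, slack=3)
Line 6: ['moon', 'stop'] (min_width=9, slack=1)
Line 7: ['brown', 'box'] (min_width=9, slack=1)
Line 8: ['water', 'top'] (min_width=9, slack=1)
Line 9: ['mineral', 'I'] (min_width=9, slack=1)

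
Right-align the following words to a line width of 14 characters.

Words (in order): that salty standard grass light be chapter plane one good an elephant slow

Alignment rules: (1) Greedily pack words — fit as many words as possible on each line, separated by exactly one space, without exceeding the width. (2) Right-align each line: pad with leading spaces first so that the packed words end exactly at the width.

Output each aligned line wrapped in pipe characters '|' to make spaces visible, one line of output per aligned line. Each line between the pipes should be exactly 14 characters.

Line 1: ['that', 'salty'] (min_width=10, slack=4)
Line 2: ['standard', 'grass'] (min_width=14, slack=0)
Line 3: ['light', 'be'] (min_width=8, slack=6)
Line 4: ['chapter', 'plane'] (min_width=13, slack=1)
Line 5: ['one', 'good', 'an'] (min_width=11, slack=3)
Line 6: ['elephant', 'slow'] (min_width=13, slack=1)

Answer: |    that salty|
|standard grass|
|      light be|
| chapter plane|
|   one good an|
| elephant slow|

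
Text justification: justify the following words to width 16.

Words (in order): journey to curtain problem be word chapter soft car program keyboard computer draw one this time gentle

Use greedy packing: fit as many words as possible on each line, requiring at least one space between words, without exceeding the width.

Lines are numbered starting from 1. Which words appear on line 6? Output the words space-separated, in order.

Line 1: ['journey', 'to'] (min_width=10, slack=6)
Line 2: ['curtain', 'problem'] (min_width=15, slack=1)
Line 3: ['be', 'word', 'chapter'] (min_width=15, slack=1)
Line 4: ['soft', 'car', 'program'] (min_width=16, slack=0)
Line 5: ['keyboard'] (min_width=8, slack=8)
Line 6: ['computer', 'draw'] (min_width=13, slack=3)
Line 7: ['one', 'this', 'time'] (min_width=13, slack=3)
Line 8: ['gentle'] (min_width=6, slack=10)

Answer: computer draw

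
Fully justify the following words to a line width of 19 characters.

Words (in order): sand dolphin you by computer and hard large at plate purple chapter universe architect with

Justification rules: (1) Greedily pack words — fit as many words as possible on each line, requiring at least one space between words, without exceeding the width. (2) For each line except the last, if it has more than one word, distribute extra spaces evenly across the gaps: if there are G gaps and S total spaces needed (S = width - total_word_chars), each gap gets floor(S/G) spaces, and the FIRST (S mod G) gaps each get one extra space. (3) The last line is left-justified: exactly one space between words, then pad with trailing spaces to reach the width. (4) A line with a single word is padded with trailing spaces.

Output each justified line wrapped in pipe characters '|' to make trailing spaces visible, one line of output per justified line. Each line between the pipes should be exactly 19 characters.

Line 1: ['sand', 'dolphin', 'you', 'by'] (min_width=19, slack=0)
Line 2: ['computer', 'and', 'hard'] (min_width=17, slack=2)
Line 3: ['large', 'at', 'plate'] (min_width=14, slack=5)
Line 4: ['purple', 'chapter'] (min_width=14, slack=5)
Line 5: ['universe', 'architect'] (min_width=18, slack=1)
Line 6: ['with'] (min_width=4, slack=15)

Answer: |sand dolphin you by|
|computer  and  hard|
|large    at   plate|
|purple      chapter|
|universe  architect|
|with               |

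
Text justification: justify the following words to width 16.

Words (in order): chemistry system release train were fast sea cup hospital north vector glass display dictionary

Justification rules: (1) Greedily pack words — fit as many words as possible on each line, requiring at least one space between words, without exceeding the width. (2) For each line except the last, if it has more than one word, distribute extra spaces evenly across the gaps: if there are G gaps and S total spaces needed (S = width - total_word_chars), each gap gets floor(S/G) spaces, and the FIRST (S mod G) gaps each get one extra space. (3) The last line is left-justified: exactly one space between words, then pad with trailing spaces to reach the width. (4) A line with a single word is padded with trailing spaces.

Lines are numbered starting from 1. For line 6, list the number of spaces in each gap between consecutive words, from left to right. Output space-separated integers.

Line 1: ['chemistry', 'system'] (min_width=16, slack=0)
Line 2: ['release', 'train'] (min_width=13, slack=3)
Line 3: ['were', 'fast', 'sea'] (min_width=13, slack=3)
Line 4: ['cup', 'hospital'] (min_width=12, slack=4)
Line 5: ['north', 'vector'] (min_width=12, slack=4)
Line 6: ['glass', 'display'] (min_width=13, slack=3)
Line 7: ['dictionary'] (min_width=10, slack=6)

Answer: 4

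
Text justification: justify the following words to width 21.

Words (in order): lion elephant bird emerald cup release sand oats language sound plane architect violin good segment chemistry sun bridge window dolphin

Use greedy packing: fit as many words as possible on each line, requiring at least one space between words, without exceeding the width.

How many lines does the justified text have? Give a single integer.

Line 1: ['lion', 'elephant', 'bird'] (min_width=18, slack=3)
Line 2: ['emerald', 'cup', 'release'] (min_width=19, slack=2)
Line 3: ['sand', 'oats', 'language'] (min_width=18, slack=3)
Line 4: ['sound', 'plane', 'architect'] (min_width=21, slack=0)
Line 5: ['violin', 'good', 'segment'] (min_width=19, slack=2)
Line 6: ['chemistry', 'sun', 'bridge'] (min_width=20, slack=1)
Line 7: ['window', 'dolphin'] (min_width=14, slack=7)
Total lines: 7

Answer: 7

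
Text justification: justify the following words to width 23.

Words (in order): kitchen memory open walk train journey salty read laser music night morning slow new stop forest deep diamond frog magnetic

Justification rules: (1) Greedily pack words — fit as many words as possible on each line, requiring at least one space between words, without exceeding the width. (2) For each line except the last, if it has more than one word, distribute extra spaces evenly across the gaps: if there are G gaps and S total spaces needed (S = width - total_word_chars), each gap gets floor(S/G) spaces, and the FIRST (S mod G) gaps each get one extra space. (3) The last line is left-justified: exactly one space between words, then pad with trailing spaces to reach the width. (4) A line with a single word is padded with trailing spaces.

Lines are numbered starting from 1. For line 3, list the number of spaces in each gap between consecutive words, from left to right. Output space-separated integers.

Answer: 2 1 1

Derivation:
Line 1: ['kitchen', 'memory', 'open'] (min_width=19, slack=4)
Line 2: ['walk', 'train', 'journey'] (min_width=18, slack=5)
Line 3: ['salty', 'read', 'laser', 'music'] (min_width=22, slack=1)
Line 4: ['night', 'morning', 'slow', 'new'] (min_width=22, slack=1)
Line 5: ['stop', 'forest', 'deep'] (min_width=16, slack=7)
Line 6: ['diamond', 'frog', 'magnetic'] (min_width=21, slack=2)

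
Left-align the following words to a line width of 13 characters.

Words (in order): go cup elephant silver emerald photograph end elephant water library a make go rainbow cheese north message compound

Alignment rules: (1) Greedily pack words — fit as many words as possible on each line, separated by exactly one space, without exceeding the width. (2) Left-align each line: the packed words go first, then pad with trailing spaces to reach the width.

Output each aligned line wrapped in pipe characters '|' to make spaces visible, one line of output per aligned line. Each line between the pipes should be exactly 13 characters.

Line 1: ['go', 'cup'] (min_width=6, slack=7)
Line 2: ['elephant'] (min_width=8, slack=5)
Line 3: ['silver'] (min_width=6, slack=7)
Line 4: ['emerald'] (min_width=7, slack=6)
Line 5: ['photograph'] (min_width=10, slack=3)
Line 6: ['end', 'elephant'] (min_width=12, slack=1)
Line 7: ['water', 'library'] (min_width=13, slack=0)
Line 8: ['a', 'make', 'go'] (min_width=9, slack=4)
Line 9: ['rainbow'] (min_width=7, slack=6)
Line 10: ['cheese', 'north'] (min_width=12, slack=1)
Line 11: ['message'] (min_width=7, slack=6)
Line 12: ['compound'] (min_width=8, slack=5)

Answer: |go cup       |
|elephant     |
|silver       |
|emerald      |
|photograph   |
|end elephant |
|water library|
|a make go    |
|rainbow      |
|cheese north |
|message      |
|compound     |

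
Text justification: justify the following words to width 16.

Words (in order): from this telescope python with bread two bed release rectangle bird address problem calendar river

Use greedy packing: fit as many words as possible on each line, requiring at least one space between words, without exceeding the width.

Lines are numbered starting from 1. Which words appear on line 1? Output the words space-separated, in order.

Answer: from this

Derivation:
Line 1: ['from', 'this'] (min_width=9, slack=7)
Line 2: ['telescope', 'python'] (min_width=16, slack=0)
Line 3: ['with', 'bread', 'two'] (min_width=14, slack=2)
Line 4: ['bed', 'release'] (min_width=11, slack=5)
Line 5: ['rectangle', 'bird'] (min_width=14, slack=2)
Line 6: ['address', 'problem'] (min_width=15, slack=1)
Line 7: ['calendar', 'river'] (min_width=14, slack=2)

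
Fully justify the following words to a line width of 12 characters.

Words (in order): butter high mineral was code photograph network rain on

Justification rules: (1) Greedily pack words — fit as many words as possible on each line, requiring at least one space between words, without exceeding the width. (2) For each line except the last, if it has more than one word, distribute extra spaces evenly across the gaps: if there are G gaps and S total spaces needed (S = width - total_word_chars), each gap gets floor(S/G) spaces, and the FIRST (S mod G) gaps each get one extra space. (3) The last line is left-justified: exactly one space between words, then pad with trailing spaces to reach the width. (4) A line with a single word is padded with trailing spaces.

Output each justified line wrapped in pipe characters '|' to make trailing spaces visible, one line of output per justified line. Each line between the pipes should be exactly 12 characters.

Answer: |butter  high|
|mineral  was|
|code        |
|photograph  |
|network rain|
|on          |

Derivation:
Line 1: ['butter', 'high'] (min_width=11, slack=1)
Line 2: ['mineral', 'was'] (min_width=11, slack=1)
Line 3: ['code'] (min_width=4, slack=8)
Line 4: ['photograph'] (min_width=10, slack=2)
Line 5: ['network', 'rain'] (min_width=12, slack=0)
Line 6: ['on'] (min_width=2, slack=10)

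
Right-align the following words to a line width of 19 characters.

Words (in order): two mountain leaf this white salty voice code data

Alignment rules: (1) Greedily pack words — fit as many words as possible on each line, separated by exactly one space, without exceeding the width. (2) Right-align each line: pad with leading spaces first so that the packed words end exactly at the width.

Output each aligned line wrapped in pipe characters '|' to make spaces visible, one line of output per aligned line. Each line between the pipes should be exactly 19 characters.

Answer: |  two mountain leaf|
|   this white salty|
|    voice code data|

Derivation:
Line 1: ['two', 'mountain', 'leaf'] (min_width=17, slack=2)
Line 2: ['this', 'white', 'salty'] (min_width=16, slack=3)
Line 3: ['voice', 'code', 'data'] (min_width=15, slack=4)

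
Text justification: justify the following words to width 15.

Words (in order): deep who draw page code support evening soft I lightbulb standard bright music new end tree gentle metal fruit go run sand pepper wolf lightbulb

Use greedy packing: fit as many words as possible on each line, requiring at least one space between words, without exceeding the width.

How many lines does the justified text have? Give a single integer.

Answer: 11

Derivation:
Line 1: ['deep', 'who', 'draw'] (min_width=13, slack=2)
Line 2: ['page', 'code'] (min_width=9, slack=6)
Line 3: ['support', 'evening'] (min_width=15, slack=0)
Line 4: ['soft', 'I'] (min_width=6, slack=9)
Line 5: ['lightbulb'] (min_width=9, slack=6)
Line 6: ['standard', 'bright'] (min_width=15, slack=0)
Line 7: ['music', 'new', 'end'] (min_width=13, slack=2)
Line 8: ['tree', 'gentle'] (min_width=11, slack=4)
Line 9: ['metal', 'fruit', 'go'] (min_width=14, slack=1)
Line 10: ['run', 'sand', 'pepper'] (min_width=15, slack=0)
Line 11: ['wolf', 'lightbulb'] (min_width=14, slack=1)
Total lines: 11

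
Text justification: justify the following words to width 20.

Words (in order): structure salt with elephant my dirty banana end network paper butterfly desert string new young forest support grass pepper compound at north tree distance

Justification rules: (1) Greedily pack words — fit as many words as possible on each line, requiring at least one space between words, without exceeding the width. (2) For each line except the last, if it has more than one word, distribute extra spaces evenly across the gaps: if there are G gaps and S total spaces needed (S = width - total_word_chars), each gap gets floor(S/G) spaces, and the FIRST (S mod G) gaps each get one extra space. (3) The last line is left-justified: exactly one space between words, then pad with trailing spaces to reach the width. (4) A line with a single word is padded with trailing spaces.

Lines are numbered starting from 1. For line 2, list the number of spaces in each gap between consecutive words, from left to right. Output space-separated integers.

Line 1: ['structure', 'salt', 'with'] (min_width=19, slack=1)
Line 2: ['elephant', 'my', 'dirty'] (min_width=17, slack=3)
Line 3: ['banana', 'end', 'network'] (min_width=18, slack=2)
Line 4: ['paper', 'butterfly'] (min_width=15, slack=5)
Line 5: ['desert', 'string', 'new'] (min_width=17, slack=3)
Line 6: ['young', 'forest', 'support'] (min_width=20, slack=0)
Line 7: ['grass', 'pepper'] (min_width=12, slack=8)
Line 8: ['compound', 'at', 'north'] (min_width=17, slack=3)
Line 9: ['tree', 'distance'] (min_width=13, slack=7)

Answer: 3 2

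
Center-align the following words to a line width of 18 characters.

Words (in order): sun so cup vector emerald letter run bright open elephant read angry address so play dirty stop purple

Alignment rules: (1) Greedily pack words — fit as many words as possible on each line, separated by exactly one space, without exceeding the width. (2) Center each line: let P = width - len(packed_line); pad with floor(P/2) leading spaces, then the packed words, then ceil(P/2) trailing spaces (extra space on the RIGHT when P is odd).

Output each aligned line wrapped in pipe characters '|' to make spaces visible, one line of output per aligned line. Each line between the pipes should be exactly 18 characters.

Line 1: ['sun', 'so', 'cup', 'vector'] (min_width=17, slack=1)
Line 2: ['emerald', 'letter', 'run'] (min_width=18, slack=0)
Line 3: ['bright', 'open'] (min_width=11, slack=7)
Line 4: ['elephant', 'read'] (min_width=13, slack=5)
Line 5: ['angry', 'address', 'so'] (min_width=16, slack=2)
Line 6: ['play', 'dirty', 'stop'] (min_width=15, slack=3)
Line 7: ['purple'] (min_width=6, slack=12)

Answer: |sun so cup vector |
|emerald letter run|
|   bright open    |
|  elephant read   |
| angry address so |
| play dirty stop  |
|      purple      |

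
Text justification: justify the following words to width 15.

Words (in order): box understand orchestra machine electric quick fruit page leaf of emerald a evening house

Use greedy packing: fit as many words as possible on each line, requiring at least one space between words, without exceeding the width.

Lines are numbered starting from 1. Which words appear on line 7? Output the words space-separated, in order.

Line 1: ['box', 'understand'] (min_width=14, slack=1)
Line 2: ['orchestra'] (min_width=9, slack=6)
Line 3: ['machine'] (min_width=7, slack=8)
Line 4: ['electric', 'quick'] (min_width=14, slack=1)
Line 5: ['fruit', 'page', 'leaf'] (min_width=15, slack=0)
Line 6: ['of', 'emerald', 'a'] (min_width=12, slack=3)
Line 7: ['evening', 'house'] (min_width=13, slack=2)

Answer: evening house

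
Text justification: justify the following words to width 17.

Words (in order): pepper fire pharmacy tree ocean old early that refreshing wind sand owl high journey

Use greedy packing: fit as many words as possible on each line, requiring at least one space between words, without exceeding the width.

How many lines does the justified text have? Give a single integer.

Line 1: ['pepper', 'fire'] (min_width=11, slack=6)
Line 2: ['pharmacy', 'tree'] (min_width=13, slack=4)
Line 3: ['ocean', 'old', 'early'] (min_width=15, slack=2)
Line 4: ['that', 'refreshing'] (min_width=15, slack=2)
Line 5: ['wind', 'sand', 'owl'] (min_width=13, slack=4)
Line 6: ['high', 'journey'] (min_width=12, slack=5)
Total lines: 6

Answer: 6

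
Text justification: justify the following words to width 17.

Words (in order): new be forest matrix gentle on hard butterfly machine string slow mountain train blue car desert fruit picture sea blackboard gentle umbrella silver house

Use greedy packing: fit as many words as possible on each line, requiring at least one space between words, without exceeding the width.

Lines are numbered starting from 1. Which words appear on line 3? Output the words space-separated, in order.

Answer: hard butterfly

Derivation:
Line 1: ['new', 'be', 'forest'] (min_width=13, slack=4)
Line 2: ['matrix', 'gentle', 'on'] (min_width=16, slack=1)
Line 3: ['hard', 'butterfly'] (min_width=14, slack=3)
Line 4: ['machine', 'string'] (min_width=14, slack=3)
Line 5: ['slow', 'mountain'] (min_width=13, slack=4)
Line 6: ['train', 'blue', 'car'] (min_width=14, slack=3)
Line 7: ['desert', 'fruit'] (min_width=12, slack=5)
Line 8: ['picture', 'sea'] (min_width=11, slack=6)
Line 9: ['blackboard', 'gentle'] (min_width=17, slack=0)
Line 10: ['umbrella', 'silver'] (min_width=15, slack=2)
Line 11: ['house'] (min_width=5, slack=12)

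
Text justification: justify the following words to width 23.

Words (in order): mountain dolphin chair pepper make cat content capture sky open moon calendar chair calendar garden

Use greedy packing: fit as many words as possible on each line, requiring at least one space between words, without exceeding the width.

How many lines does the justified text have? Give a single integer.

Line 1: ['mountain', 'dolphin', 'chair'] (min_width=22, slack=1)
Line 2: ['pepper', 'make', 'cat', 'content'] (min_width=23, slack=0)
Line 3: ['capture', 'sky', 'open', 'moon'] (min_width=21, slack=2)
Line 4: ['calendar', 'chair', 'calendar'] (min_width=23, slack=0)
Line 5: ['garden'] (min_width=6, slack=17)
Total lines: 5

Answer: 5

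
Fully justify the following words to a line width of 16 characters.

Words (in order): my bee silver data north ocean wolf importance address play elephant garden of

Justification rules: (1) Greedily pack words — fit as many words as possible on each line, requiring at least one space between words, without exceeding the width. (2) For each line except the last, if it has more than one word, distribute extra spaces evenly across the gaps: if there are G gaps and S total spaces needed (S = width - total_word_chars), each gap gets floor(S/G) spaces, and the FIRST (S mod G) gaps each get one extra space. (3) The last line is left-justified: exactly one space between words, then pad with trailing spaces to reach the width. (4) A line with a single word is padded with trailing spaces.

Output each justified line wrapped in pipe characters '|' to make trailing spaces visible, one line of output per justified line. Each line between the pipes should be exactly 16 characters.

Answer: |my   bee  silver|
|data north ocean|
|wolf  importance|
|address     play|
|elephant  garden|
|of              |

Derivation:
Line 1: ['my', 'bee', 'silver'] (min_width=13, slack=3)
Line 2: ['data', 'north', 'ocean'] (min_width=16, slack=0)
Line 3: ['wolf', 'importance'] (min_width=15, slack=1)
Line 4: ['address', 'play'] (min_width=12, slack=4)
Line 5: ['elephant', 'garden'] (min_width=15, slack=1)
Line 6: ['of'] (min_width=2, slack=14)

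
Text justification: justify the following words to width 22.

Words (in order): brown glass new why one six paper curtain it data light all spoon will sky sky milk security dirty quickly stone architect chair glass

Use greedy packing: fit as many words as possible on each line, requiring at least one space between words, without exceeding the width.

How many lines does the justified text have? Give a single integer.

Answer: 7

Derivation:
Line 1: ['brown', 'glass', 'new', 'why'] (min_width=19, slack=3)
Line 2: ['one', 'six', 'paper', 'curtain'] (min_width=21, slack=1)
Line 3: ['it', 'data', 'light', 'all'] (min_width=17, slack=5)
Line 4: ['spoon', 'will', 'sky', 'sky'] (min_width=18, slack=4)
Line 5: ['milk', 'security', 'dirty'] (min_width=19, slack=3)
Line 6: ['quickly', 'stone'] (min_width=13, slack=9)
Line 7: ['architect', 'chair', 'glass'] (min_width=21, slack=1)
Total lines: 7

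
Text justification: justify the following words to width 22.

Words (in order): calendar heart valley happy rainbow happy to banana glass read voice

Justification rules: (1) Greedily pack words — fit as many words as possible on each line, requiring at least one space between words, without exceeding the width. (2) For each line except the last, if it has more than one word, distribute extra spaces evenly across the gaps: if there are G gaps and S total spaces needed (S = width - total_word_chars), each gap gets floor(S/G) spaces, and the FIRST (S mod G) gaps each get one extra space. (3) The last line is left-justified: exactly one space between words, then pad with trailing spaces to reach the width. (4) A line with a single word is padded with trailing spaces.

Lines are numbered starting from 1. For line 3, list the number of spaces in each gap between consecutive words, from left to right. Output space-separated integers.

Answer: 4 3

Derivation:
Line 1: ['calendar', 'heart', 'valley'] (min_width=21, slack=1)
Line 2: ['happy', 'rainbow', 'happy', 'to'] (min_width=22, slack=0)
Line 3: ['banana', 'glass', 'read'] (min_width=17, slack=5)
Line 4: ['voice'] (min_width=5, slack=17)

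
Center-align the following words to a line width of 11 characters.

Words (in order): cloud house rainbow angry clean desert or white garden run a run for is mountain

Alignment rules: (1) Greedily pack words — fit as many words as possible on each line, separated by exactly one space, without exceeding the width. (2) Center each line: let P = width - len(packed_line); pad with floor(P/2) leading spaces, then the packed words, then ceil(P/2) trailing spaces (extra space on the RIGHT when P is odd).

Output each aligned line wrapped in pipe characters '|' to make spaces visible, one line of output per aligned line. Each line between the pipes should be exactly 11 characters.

Answer: |cloud house|
|  rainbow  |
|angry clean|
| desert or |
|   white   |
|garden run |
| a run for |
|is mountain|

Derivation:
Line 1: ['cloud', 'house'] (min_width=11, slack=0)
Line 2: ['rainbow'] (min_width=7, slack=4)
Line 3: ['angry', 'clean'] (min_width=11, slack=0)
Line 4: ['desert', 'or'] (min_width=9, slack=2)
Line 5: ['white'] (min_width=5, slack=6)
Line 6: ['garden', 'run'] (min_width=10, slack=1)
Line 7: ['a', 'run', 'for'] (min_width=9, slack=2)
Line 8: ['is', 'mountain'] (min_width=11, slack=0)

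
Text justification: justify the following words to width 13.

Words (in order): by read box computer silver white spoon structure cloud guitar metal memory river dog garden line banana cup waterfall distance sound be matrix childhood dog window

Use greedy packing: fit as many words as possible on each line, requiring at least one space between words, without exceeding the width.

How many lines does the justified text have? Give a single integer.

Line 1: ['by', 'read', 'box'] (min_width=11, slack=2)
Line 2: ['computer'] (min_width=8, slack=5)
Line 3: ['silver', 'white'] (min_width=12, slack=1)
Line 4: ['spoon'] (min_width=5, slack=8)
Line 5: ['structure'] (min_width=9, slack=4)
Line 6: ['cloud', 'guitar'] (min_width=12, slack=1)
Line 7: ['metal', 'memory'] (min_width=12, slack=1)
Line 8: ['river', 'dog'] (min_width=9, slack=4)
Line 9: ['garden', 'line'] (min_width=11, slack=2)
Line 10: ['banana', 'cup'] (min_width=10, slack=3)
Line 11: ['waterfall'] (min_width=9, slack=4)
Line 12: ['distance'] (min_width=8, slack=5)
Line 13: ['sound', 'be'] (min_width=8, slack=5)
Line 14: ['matrix'] (min_width=6, slack=7)
Line 15: ['childhood', 'dog'] (min_width=13, slack=0)
Line 16: ['window'] (min_width=6, slack=7)
Total lines: 16

Answer: 16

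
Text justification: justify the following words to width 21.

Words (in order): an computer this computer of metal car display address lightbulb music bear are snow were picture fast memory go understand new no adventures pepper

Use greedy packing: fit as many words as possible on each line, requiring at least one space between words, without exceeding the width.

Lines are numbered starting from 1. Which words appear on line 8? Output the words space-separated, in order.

Line 1: ['an', 'computer', 'this'] (min_width=16, slack=5)
Line 2: ['computer', 'of', 'metal', 'car'] (min_width=21, slack=0)
Line 3: ['display', 'address'] (min_width=15, slack=6)
Line 4: ['lightbulb', 'music', 'bear'] (min_width=20, slack=1)
Line 5: ['are', 'snow', 'were', 'picture'] (min_width=21, slack=0)
Line 6: ['fast', 'memory', 'go'] (min_width=14, slack=7)
Line 7: ['understand', 'new', 'no'] (min_width=17, slack=4)
Line 8: ['adventures', 'pepper'] (min_width=17, slack=4)

Answer: adventures pepper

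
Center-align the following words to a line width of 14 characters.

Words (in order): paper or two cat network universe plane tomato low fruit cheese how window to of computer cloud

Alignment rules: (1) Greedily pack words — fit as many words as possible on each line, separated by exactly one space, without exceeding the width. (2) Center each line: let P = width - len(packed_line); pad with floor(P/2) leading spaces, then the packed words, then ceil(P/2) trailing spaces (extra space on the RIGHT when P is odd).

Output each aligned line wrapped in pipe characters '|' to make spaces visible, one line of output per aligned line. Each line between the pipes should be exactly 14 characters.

Answer: | paper or two |
| cat network  |
|universe plane|
|  tomato low  |
| fruit cheese |
|how window to |
| of computer  |
|    cloud     |

Derivation:
Line 1: ['paper', 'or', 'two'] (min_width=12, slack=2)
Line 2: ['cat', 'network'] (min_width=11, slack=3)
Line 3: ['universe', 'plane'] (min_width=14, slack=0)
Line 4: ['tomato', 'low'] (min_width=10, slack=4)
Line 5: ['fruit', 'cheese'] (min_width=12, slack=2)
Line 6: ['how', 'window', 'to'] (min_width=13, slack=1)
Line 7: ['of', 'computer'] (min_width=11, slack=3)
Line 8: ['cloud'] (min_width=5, slack=9)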